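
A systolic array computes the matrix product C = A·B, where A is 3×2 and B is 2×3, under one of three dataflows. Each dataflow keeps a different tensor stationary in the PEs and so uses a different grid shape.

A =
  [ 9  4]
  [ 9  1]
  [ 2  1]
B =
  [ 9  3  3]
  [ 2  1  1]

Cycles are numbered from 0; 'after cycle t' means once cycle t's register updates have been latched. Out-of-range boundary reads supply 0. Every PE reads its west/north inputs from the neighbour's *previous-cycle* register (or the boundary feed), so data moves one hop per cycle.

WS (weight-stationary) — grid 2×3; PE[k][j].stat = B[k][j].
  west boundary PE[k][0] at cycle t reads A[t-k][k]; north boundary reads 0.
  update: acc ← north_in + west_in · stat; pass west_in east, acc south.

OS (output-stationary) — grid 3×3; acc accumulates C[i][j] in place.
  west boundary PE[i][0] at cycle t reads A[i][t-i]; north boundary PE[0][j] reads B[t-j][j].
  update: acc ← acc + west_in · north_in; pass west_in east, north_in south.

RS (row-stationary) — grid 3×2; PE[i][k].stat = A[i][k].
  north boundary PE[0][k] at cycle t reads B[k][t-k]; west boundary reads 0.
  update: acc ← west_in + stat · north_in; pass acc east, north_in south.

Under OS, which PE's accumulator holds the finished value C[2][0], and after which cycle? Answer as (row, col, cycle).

OS: C[2][0] accumulates in PE[2][0]:
  [0] (2,0) acc=0 (h:0 v:0)
  [1] (2,0) acc=0 (h:0 v:0)
  [2] (2,0) acc=18 (h:2 v:9)
  [3] (2,0) acc=20 (h:1 v:2)

(row, col, cycle) = (2, 0, 3)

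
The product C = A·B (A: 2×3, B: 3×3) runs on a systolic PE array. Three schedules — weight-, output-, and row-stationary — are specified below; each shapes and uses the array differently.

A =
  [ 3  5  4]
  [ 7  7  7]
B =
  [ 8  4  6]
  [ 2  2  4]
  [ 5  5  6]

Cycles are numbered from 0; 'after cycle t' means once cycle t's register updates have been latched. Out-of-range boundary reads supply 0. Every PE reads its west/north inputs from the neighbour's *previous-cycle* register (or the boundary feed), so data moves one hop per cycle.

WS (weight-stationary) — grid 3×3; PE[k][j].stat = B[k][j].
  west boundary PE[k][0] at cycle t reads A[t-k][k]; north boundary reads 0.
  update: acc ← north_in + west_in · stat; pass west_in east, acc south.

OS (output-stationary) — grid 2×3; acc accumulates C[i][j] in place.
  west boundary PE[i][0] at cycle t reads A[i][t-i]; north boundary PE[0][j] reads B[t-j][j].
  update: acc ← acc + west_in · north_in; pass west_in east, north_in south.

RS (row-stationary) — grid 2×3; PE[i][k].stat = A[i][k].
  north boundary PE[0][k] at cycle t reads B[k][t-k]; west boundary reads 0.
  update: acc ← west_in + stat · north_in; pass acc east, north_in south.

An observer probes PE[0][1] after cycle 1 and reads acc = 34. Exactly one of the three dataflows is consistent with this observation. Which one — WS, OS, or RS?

WS (3×3 grid), PE[0][1]:
  c0 r0c1: 0 / 0 / 0
  c1 r0c1: 12 / 3 / 12
OS (2×3 grid), PE[0][1]:
  c0 r0c1: 0 / 0 / 0
  c1 r0c1: 12 / 3 / 4
RS (2×3 grid), PE[0][1]:
  c0 r0c1: 0 / 0 / 0
  c1 r0c1: 34 / 34 / 2

dataflow = RS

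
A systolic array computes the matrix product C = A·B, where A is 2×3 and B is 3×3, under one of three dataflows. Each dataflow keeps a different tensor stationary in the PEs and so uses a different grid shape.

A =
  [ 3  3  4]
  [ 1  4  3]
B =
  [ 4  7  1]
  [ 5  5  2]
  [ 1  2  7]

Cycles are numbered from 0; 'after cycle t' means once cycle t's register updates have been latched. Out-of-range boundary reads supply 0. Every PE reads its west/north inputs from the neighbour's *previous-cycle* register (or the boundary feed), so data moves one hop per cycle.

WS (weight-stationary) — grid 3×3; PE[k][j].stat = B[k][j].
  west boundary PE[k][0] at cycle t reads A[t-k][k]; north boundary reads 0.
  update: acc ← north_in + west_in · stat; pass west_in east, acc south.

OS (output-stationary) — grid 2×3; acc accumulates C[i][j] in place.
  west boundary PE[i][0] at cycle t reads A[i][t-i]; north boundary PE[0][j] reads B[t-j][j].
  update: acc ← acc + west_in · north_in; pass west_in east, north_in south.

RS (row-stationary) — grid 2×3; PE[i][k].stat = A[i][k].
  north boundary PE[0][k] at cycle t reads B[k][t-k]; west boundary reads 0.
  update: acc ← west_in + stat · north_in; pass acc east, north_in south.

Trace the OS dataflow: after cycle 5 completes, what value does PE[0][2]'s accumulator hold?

PE[0][2].acc = 37

OS 2×3: PE[0][2] cycle-by-cycle (with neighbour feeds):
  [0] (0,1) acc=0 (h:0 v:0)
  [0] (0,2) acc=0 (h:0 v:0)
  [1] (0,1) acc=21 (h:3 v:7)
  [1] (0,2) acc=0 (h:0 v:0)
  [2] (0,1) acc=36 (h:3 v:5)
  [2] (0,2) acc=3 (h:3 v:1)
  [3] (0,1) acc=44 (h:4 v:2)
  [3] (0,2) acc=9 (h:3 v:2)
  [4] (0,1) acc=44 (h:0 v:0)
  [4] (0,2) acc=37 (h:4 v:7)
  [5] (0,1) acc=44 (h:0 v:0)
  [5] (0,2) acc=37 (h:0 v:0)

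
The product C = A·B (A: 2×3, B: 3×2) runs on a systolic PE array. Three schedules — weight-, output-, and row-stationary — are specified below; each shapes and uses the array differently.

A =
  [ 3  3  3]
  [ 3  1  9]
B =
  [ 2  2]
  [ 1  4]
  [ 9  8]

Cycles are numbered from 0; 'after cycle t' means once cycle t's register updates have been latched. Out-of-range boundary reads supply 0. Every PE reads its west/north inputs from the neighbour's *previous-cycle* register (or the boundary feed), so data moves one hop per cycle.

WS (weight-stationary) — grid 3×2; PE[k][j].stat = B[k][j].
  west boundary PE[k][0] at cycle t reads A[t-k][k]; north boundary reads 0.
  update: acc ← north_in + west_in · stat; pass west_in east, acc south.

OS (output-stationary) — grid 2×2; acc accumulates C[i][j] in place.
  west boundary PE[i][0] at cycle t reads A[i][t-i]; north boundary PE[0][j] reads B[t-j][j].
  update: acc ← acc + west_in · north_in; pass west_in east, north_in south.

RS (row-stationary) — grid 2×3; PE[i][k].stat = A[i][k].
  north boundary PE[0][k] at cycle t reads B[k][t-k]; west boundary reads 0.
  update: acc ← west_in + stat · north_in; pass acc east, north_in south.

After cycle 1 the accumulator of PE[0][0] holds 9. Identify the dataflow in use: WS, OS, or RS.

dataflow = OS

WS [3×2] PE[0][0] across cycles:
  [0] (0,0) acc=6 (h:3 v:6)
  [1] (0,0) acc=6 (h:3 v:6)
OS [2×2] PE[0][0] across cycles:
  [0] (0,0) acc=6 (h:3 v:2)
  [1] (0,0) acc=9 (h:3 v:1)
RS [2×3] PE[0][0] across cycles:
  [0] (0,0) acc=6 (h:6 v:2)
  [1] (0,0) acc=6 (h:6 v:2)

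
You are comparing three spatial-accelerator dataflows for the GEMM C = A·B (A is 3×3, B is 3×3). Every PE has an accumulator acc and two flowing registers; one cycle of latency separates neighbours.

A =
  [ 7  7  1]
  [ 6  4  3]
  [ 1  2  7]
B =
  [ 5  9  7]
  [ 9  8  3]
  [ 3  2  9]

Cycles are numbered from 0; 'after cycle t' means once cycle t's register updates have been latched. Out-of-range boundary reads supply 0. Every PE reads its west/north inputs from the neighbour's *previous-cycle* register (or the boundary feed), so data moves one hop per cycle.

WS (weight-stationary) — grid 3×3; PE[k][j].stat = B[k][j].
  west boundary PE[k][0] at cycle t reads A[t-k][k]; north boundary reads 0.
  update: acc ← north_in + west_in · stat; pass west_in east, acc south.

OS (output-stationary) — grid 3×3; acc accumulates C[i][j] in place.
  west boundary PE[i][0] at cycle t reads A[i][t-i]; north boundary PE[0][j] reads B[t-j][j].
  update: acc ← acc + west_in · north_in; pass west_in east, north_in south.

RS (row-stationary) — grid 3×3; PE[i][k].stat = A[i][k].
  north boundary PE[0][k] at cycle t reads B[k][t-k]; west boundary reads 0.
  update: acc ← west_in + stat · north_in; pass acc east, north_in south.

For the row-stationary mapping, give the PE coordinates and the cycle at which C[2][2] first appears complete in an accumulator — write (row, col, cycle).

(row, col, cycle) = (2, 2, 6)

Under RS, C[2][2] lands at PE[2][2]:
  t=0 PE[2][2]: acc=0 h=0 v=0
  t=1 PE[2][2]: acc=0 h=0 v=0
  t=2 PE[2][2]: acc=0 h=0 v=0
  t=3 PE[2][2]: acc=0 h=0 v=0
  t=4 PE[2][2]: acc=44 h=44 v=3
  t=5 PE[2][2]: acc=39 h=39 v=2
  t=6 PE[2][2]: acc=76 h=76 v=9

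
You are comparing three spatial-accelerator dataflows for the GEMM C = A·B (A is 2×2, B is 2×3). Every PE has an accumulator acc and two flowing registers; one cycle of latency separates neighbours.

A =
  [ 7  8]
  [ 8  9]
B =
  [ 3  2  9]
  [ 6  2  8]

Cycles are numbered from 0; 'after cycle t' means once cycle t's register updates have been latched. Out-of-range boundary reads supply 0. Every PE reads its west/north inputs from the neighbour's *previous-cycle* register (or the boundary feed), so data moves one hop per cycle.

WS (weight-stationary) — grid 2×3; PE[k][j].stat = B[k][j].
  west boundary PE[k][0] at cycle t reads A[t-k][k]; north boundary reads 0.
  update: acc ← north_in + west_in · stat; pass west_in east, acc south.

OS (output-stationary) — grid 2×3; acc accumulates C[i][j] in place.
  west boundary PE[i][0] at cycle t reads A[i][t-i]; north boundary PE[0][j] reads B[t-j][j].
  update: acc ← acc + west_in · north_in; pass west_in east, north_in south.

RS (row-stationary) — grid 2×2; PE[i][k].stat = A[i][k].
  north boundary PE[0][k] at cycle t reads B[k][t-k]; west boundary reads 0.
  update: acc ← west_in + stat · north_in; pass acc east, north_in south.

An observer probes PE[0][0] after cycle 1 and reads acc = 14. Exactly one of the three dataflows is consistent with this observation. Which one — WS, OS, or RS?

dataflow = RS

Under WS (2×3), PE[0][0]:
  step 0 · PE0,0: acc=21; fwd→7 fwd↓21
  step 1 · PE0,0: acc=24; fwd→8 fwd↓24
Under OS (2×3), PE[0][0]:
  step 0 · PE0,0: acc=21; fwd→7 fwd↓3
  step 1 · PE0,0: acc=69; fwd→8 fwd↓6
Under RS (2×2), PE[0][0]:
  step 0 · PE0,0: acc=21; fwd→21 fwd↓3
  step 1 · PE0,0: acc=14; fwd→14 fwd↓2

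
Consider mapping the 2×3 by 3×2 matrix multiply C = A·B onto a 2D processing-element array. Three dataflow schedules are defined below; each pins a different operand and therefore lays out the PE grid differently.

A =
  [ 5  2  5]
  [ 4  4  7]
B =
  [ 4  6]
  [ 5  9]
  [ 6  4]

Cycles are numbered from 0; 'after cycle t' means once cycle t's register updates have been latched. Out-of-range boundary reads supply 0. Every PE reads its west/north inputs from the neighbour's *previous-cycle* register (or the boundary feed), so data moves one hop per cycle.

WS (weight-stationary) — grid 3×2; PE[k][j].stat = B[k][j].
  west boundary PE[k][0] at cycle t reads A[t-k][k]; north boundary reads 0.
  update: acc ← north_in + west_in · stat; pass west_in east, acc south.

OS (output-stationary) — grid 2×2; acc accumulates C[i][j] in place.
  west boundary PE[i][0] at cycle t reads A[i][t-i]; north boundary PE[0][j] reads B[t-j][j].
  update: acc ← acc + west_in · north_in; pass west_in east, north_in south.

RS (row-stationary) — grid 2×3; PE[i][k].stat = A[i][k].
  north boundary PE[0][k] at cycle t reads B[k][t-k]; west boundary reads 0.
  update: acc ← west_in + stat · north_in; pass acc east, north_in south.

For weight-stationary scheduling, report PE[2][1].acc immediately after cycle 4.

PE[2][1].acc = 88

WS on a 3×2 grid — tracing PE[2][1] and its feeders:
  c0 r1c1: 0 / 0 / 0
  c0 r2c0: 0 / 0 / 0
  c0 r2c1: 0 / 0 / 0
  c1 r1c1: 0 / 0 / 0
  c1 r2c0: 0 / 0 / 0
  c1 r2c1: 0 / 0 / 0
  c2 r1c1: 48 / 2 / 48
  c2 r2c0: 60 / 5 / 60
  c2 r2c1: 0 / 0 / 0
  c3 r1c1: 60 / 4 / 60
  c3 r2c0: 78 / 7 / 78
  c3 r2c1: 68 / 5 / 68
  c4 r1c1: 0 / 0 / 0
  c4 r2c0: 0 / 0 / 0
  c4 r2c1: 88 / 7 / 88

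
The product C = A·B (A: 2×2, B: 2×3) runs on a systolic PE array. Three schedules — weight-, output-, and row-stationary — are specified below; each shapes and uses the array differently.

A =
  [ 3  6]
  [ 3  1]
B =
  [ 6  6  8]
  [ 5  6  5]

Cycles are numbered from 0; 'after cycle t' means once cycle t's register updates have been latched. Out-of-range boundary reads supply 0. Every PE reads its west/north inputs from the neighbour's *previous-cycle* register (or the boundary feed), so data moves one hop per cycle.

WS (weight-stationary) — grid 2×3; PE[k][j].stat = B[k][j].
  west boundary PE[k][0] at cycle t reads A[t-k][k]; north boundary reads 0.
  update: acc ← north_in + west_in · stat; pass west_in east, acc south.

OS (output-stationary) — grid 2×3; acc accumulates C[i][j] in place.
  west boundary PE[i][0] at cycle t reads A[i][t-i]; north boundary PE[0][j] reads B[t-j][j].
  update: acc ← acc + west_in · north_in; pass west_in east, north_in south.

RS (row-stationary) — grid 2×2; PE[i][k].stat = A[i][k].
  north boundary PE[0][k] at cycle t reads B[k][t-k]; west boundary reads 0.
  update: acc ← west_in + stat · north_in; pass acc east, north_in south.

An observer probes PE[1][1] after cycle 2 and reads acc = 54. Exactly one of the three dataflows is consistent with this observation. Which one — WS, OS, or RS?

— WS: 2×3; PE[1][1] trace:
  step 0 · PE1,1: acc=0; fwd→0 fwd↓0
  step 1 · PE1,1: acc=0; fwd→0 fwd↓0
  step 2 · PE1,1: acc=54; fwd→6 fwd↓54
— OS: 2×3; PE[1][1] trace:
  step 0 · PE1,1: acc=0; fwd→0 fwd↓0
  step 1 · PE1,1: acc=0; fwd→0 fwd↓0
  step 2 · PE1,1: acc=18; fwd→3 fwd↓6
— RS: 2×2; PE[1][1] trace:
  step 0 · PE1,1: acc=0; fwd→0 fwd↓0
  step 1 · PE1,1: acc=0; fwd→0 fwd↓0
  step 2 · PE1,1: acc=23; fwd→23 fwd↓5

dataflow = WS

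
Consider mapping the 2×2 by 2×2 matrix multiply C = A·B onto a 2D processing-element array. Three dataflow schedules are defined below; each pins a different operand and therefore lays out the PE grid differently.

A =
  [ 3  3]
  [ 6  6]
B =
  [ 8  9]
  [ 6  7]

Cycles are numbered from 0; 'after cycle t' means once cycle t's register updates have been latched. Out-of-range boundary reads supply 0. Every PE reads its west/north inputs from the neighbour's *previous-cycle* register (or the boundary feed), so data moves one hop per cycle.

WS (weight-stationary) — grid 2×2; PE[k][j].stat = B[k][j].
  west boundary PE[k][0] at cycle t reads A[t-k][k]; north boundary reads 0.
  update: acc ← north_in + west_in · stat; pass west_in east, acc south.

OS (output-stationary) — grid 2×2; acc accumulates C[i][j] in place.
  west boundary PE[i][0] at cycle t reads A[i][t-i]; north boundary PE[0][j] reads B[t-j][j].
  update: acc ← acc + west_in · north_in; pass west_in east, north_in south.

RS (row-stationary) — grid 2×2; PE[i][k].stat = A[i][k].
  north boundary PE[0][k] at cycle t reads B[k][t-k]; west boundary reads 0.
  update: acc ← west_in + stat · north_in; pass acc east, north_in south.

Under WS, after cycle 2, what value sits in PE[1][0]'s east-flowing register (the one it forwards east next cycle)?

WS 2×2: PE[1][0] cycle-by-cycle (with neighbour feeds):
  0: (0,0).acc=24  regs=<3,24>
  0: (1,0).acc=0  regs=<0,0>
  1: (0,0).acc=48  regs=<6,48>
  1: (1,0).acc=42  regs=<3,42>
  2: (0,0).acc=0  regs=<0,0>
  2: (1,0).acc=84  regs=<6,84>

register = 6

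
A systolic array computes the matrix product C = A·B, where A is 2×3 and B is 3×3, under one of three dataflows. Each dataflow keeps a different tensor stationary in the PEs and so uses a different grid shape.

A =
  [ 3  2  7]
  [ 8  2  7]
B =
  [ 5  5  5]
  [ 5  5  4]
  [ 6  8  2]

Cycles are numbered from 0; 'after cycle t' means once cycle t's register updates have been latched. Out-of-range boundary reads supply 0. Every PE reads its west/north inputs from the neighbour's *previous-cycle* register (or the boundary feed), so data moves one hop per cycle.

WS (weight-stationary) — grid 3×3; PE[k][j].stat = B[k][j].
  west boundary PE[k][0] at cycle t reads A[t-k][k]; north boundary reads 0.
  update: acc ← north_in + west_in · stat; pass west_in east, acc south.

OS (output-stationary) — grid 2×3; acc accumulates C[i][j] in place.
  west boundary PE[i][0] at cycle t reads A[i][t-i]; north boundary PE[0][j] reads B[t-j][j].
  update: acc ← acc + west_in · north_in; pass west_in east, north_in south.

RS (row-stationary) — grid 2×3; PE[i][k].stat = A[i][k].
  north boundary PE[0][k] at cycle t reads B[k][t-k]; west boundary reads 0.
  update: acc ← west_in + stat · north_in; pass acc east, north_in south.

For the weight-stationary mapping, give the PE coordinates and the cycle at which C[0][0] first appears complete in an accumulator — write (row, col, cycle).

(row, col, cycle) = (2, 0, 2)

Under WS, C[0][0] lands at PE[2][0]:
  after 0 — PE[2][0] acc=0, pass-E 0, pass-S 0
  after 1 — PE[2][0] acc=0, pass-E 0, pass-S 0
  after 2 — PE[2][0] acc=67, pass-E 7, pass-S 67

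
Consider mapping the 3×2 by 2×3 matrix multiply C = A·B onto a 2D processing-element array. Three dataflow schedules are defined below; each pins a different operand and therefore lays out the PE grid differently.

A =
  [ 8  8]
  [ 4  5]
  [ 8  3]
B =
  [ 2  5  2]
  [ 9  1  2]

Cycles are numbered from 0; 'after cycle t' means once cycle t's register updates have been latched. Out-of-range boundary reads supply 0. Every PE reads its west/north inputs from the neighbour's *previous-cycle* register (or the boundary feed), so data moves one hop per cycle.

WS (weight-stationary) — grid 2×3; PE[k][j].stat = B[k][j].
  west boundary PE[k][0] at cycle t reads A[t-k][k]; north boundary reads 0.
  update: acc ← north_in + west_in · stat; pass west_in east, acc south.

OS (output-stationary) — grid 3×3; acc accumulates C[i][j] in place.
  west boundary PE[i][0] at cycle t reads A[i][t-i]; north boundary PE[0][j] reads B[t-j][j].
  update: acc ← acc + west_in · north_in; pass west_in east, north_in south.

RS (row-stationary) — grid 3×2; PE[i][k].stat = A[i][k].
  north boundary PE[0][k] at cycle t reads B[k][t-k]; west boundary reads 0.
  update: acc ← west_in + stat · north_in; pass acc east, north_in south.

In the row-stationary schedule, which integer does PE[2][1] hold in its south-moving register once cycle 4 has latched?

RS on a 3×2 grid — tracing PE[2][1] and its feeders:
  [0] (1,1) acc=0 (h:0 v:0)
  [0] (2,0) acc=0 (h:0 v:0)
  [0] (2,1) acc=0 (h:0 v:0)
  [1] (1,1) acc=0 (h:0 v:0)
  [1] (2,0) acc=0 (h:0 v:0)
  [1] (2,1) acc=0 (h:0 v:0)
  [2] (1,1) acc=53 (h:53 v:9)
  [2] (2,0) acc=16 (h:16 v:2)
  [2] (2,1) acc=0 (h:0 v:0)
  [3] (1,1) acc=25 (h:25 v:1)
  [3] (2,0) acc=40 (h:40 v:5)
  [3] (2,1) acc=43 (h:43 v:9)
  [4] (1,1) acc=18 (h:18 v:2)
  [4] (2,0) acc=16 (h:16 v:2)
  [4] (2,1) acc=43 (h:43 v:1)

register = 1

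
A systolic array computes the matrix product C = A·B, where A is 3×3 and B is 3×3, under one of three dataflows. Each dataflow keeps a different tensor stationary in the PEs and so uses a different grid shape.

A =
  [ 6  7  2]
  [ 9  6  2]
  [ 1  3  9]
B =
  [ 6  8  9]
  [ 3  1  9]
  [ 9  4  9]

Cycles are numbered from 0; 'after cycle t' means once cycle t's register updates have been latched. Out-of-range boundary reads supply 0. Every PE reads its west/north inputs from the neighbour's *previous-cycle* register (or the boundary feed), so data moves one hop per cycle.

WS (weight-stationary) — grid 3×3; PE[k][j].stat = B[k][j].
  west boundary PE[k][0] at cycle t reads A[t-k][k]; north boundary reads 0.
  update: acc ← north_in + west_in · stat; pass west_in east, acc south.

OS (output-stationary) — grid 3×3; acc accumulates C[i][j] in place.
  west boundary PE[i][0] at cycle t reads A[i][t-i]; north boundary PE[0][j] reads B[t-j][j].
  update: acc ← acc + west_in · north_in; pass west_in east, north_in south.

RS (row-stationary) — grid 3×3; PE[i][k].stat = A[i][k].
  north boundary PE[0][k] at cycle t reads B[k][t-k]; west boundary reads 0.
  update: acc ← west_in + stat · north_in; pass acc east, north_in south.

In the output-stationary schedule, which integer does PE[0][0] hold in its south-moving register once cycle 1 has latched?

register = 3

OS (3×3). Following PE[0][0] plus its west/north inputs:
  0: (0,0).acc=36  regs=<6,6>
  1: (0,0).acc=57  regs=<7,3>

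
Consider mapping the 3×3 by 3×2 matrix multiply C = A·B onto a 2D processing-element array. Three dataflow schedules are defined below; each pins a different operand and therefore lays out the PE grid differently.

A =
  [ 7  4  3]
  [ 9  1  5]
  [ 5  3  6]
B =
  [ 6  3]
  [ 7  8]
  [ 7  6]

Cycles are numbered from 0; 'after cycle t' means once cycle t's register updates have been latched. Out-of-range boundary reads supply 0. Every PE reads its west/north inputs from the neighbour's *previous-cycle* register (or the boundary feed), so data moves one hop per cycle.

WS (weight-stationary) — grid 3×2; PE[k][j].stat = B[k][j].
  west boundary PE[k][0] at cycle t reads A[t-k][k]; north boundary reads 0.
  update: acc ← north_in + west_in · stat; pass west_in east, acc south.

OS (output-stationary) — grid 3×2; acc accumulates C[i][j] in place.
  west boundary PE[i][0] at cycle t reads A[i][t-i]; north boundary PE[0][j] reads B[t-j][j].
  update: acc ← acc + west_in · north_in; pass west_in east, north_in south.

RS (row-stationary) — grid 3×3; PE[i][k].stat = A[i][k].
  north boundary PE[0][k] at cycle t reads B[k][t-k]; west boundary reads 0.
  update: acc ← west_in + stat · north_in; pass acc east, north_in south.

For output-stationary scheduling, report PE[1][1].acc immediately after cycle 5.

PE[1][1].acc = 65

OS (3×2). Following PE[1][1] plus its west/north inputs:
  after 0 — PE[0][1] acc=0, pass-E 0, pass-S 0
  after 0 — PE[1][0] acc=0, pass-E 0, pass-S 0
  after 0 — PE[1][1] acc=0, pass-E 0, pass-S 0
  after 1 — PE[0][1] acc=21, pass-E 7, pass-S 3
  after 1 — PE[1][0] acc=54, pass-E 9, pass-S 6
  after 1 — PE[1][1] acc=0, pass-E 0, pass-S 0
  after 2 — PE[0][1] acc=53, pass-E 4, pass-S 8
  after 2 — PE[1][0] acc=61, pass-E 1, pass-S 7
  after 2 — PE[1][1] acc=27, pass-E 9, pass-S 3
  after 3 — PE[0][1] acc=71, pass-E 3, pass-S 6
  after 3 — PE[1][0] acc=96, pass-E 5, pass-S 7
  after 3 — PE[1][1] acc=35, pass-E 1, pass-S 8
  after 4 — PE[0][1] acc=71, pass-E 0, pass-S 0
  after 4 — PE[1][0] acc=96, pass-E 0, pass-S 0
  after 4 — PE[1][1] acc=65, pass-E 5, pass-S 6
  after 5 — PE[0][1] acc=71, pass-E 0, pass-S 0
  after 5 — PE[1][0] acc=96, pass-E 0, pass-S 0
  after 5 — PE[1][1] acc=65, pass-E 0, pass-S 0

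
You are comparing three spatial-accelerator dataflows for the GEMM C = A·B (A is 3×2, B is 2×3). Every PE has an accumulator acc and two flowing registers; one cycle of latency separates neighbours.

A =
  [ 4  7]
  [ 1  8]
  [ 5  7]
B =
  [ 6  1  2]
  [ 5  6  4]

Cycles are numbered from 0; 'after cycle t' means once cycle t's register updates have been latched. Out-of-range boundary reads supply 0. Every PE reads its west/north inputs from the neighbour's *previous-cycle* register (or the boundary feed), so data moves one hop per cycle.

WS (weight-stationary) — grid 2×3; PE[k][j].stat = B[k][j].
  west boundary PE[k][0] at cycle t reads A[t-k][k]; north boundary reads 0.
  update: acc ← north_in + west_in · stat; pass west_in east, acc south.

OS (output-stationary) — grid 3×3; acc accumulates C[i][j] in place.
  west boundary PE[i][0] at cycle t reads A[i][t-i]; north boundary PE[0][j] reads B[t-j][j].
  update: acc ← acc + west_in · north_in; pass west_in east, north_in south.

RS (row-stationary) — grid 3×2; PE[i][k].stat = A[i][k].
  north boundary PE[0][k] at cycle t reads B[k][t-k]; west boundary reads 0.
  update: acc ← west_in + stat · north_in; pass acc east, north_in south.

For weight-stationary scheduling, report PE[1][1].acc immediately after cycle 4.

WS (2×3). Following PE[1][1] plus its west/north inputs:
  cycle 0: PE[0][1] → acc 0, east 0, south 0
  cycle 0: PE[1][0] → acc 0, east 0, south 0
  cycle 0: PE[1][1] → acc 0, east 0, south 0
  cycle 1: PE[0][1] → acc 4, east 4, south 4
  cycle 1: PE[1][0] → acc 59, east 7, south 59
  cycle 1: PE[1][1] → acc 0, east 0, south 0
  cycle 2: PE[0][1] → acc 1, east 1, south 1
  cycle 2: PE[1][0] → acc 46, east 8, south 46
  cycle 2: PE[1][1] → acc 46, east 7, south 46
  cycle 3: PE[0][1] → acc 5, east 5, south 5
  cycle 3: PE[1][0] → acc 65, east 7, south 65
  cycle 3: PE[1][1] → acc 49, east 8, south 49
  cycle 4: PE[0][1] → acc 0, east 0, south 0
  cycle 4: PE[1][0] → acc 0, east 0, south 0
  cycle 4: PE[1][1] → acc 47, east 7, south 47

PE[1][1].acc = 47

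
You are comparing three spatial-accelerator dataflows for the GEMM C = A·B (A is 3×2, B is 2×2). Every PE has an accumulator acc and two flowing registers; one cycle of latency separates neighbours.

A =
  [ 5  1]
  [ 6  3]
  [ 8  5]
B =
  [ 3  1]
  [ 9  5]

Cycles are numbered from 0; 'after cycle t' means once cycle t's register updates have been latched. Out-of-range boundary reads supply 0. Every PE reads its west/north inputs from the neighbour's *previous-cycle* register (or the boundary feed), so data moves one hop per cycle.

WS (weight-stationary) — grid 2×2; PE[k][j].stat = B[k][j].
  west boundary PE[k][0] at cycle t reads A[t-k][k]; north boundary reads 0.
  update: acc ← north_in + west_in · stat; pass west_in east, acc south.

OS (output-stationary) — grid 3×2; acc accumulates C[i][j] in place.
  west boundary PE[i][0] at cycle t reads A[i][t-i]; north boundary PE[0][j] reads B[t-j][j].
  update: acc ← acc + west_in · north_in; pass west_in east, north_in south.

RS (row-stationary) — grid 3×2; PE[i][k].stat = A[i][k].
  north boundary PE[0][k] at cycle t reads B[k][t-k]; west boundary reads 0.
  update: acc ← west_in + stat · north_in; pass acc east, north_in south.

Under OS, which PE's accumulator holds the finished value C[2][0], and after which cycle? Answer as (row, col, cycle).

(row, col, cycle) = (2, 0, 3)

OS: C[2][0] accumulates in PE[2][0]:
  t=0 PE[2][0]: acc=0 h=0 v=0
  t=1 PE[2][0]: acc=0 h=0 v=0
  t=2 PE[2][0]: acc=24 h=8 v=3
  t=3 PE[2][0]: acc=69 h=5 v=9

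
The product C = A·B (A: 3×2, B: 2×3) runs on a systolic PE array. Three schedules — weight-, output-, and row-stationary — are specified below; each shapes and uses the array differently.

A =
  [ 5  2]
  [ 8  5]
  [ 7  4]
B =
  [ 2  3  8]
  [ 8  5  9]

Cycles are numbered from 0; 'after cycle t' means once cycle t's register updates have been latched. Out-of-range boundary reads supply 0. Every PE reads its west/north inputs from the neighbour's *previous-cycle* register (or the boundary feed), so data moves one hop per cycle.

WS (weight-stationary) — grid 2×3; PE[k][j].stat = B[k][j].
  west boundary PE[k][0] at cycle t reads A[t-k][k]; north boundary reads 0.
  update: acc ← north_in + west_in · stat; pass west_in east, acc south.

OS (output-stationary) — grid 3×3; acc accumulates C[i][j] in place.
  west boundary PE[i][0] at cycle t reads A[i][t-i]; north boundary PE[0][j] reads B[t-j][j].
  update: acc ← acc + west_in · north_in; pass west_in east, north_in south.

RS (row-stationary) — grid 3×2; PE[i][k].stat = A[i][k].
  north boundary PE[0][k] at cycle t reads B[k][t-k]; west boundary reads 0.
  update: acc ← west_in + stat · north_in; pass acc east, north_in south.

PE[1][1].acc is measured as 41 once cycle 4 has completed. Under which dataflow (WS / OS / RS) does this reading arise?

Under WS (2×3), PE[1][1]:
  [0] (1,1) acc=0 (h:0 v:0)
  [1] (1,1) acc=0 (h:0 v:0)
  [2] (1,1) acc=25 (h:2 v:25)
  [3] (1,1) acc=49 (h:5 v:49)
  [4] (1,1) acc=41 (h:4 v:41)
Under OS (3×3), PE[1][1]:
  [0] (1,1) acc=0 (h:0 v:0)
  [1] (1,1) acc=0 (h:0 v:0)
  [2] (1,1) acc=24 (h:8 v:3)
  [3] (1,1) acc=49 (h:5 v:5)
  [4] (1,1) acc=49 (h:0 v:0)
Under RS (3×2), PE[1][1]:
  [0] (1,1) acc=0 (h:0 v:0)
  [1] (1,1) acc=0 (h:0 v:0)
  [2] (1,1) acc=56 (h:56 v:8)
  [3] (1,1) acc=49 (h:49 v:5)
  [4] (1,1) acc=109 (h:109 v:9)

dataflow = WS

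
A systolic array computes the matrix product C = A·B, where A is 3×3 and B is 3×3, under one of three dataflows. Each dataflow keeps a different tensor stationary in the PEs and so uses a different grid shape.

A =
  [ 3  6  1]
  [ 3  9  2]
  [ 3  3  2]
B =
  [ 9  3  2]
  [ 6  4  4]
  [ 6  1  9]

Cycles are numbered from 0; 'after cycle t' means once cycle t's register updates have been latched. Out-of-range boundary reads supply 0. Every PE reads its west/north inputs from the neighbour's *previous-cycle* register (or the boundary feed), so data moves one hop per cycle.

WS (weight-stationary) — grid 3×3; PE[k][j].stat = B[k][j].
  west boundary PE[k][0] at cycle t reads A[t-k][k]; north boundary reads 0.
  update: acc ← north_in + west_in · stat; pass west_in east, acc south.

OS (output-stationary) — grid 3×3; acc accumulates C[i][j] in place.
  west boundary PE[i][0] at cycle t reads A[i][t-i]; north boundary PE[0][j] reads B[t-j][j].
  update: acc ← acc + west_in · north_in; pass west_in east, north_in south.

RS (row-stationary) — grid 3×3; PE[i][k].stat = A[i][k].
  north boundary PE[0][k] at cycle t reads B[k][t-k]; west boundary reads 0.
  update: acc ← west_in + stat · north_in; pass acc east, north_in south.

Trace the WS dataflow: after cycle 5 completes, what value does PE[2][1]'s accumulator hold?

PE[2][1].acc = 23

Tracing WS — 3×3 array, target PE[2][1]:
  cycle 0: PE[1][1] → acc 0, east 0, south 0
  cycle 0: PE[2][0] → acc 0, east 0, south 0
  cycle 0: PE[2][1] → acc 0, east 0, south 0
  cycle 1: PE[1][1] → acc 0, east 0, south 0
  cycle 1: PE[2][0] → acc 0, east 0, south 0
  cycle 1: PE[2][1] → acc 0, east 0, south 0
  cycle 2: PE[1][1] → acc 33, east 6, south 33
  cycle 2: PE[2][0] → acc 69, east 1, south 69
  cycle 2: PE[2][1] → acc 0, east 0, south 0
  cycle 3: PE[1][1] → acc 45, east 9, south 45
  cycle 3: PE[2][0] → acc 93, east 2, south 93
  cycle 3: PE[2][1] → acc 34, east 1, south 34
  cycle 4: PE[1][1] → acc 21, east 3, south 21
  cycle 4: PE[2][0] → acc 57, east 2, south 57
  cycle 4: PE[2][1] → acc 47, east 2, south 47
  cycle 5: PE[1][1] → acc 0, east 0, south 0
  cycle 5: PE[2][0] → acc 0, east 0, south 0
  cycle 5: PE[2][1] → acc 23, east 2, south 23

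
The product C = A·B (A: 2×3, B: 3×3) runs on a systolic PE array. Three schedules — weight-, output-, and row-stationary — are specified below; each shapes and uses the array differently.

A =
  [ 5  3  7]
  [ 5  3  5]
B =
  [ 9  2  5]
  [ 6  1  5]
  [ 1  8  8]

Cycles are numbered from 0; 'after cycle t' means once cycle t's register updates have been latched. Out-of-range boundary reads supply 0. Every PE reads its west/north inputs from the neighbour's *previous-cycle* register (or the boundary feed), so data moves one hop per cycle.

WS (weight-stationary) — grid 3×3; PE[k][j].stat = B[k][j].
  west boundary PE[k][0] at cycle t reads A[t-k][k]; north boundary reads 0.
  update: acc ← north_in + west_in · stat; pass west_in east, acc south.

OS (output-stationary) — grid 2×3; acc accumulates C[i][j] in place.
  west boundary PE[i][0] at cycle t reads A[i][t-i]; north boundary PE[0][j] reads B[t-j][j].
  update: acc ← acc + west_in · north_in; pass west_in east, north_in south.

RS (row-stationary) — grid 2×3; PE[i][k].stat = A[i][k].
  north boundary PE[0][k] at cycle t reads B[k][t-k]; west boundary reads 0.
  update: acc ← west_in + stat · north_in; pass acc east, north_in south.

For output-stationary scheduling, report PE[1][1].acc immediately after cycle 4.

Tracing OS — 2×3 array, target PE[1][1]:
  step 0 · PE0,1: acc=0; fwd→0 fwd↓0
  step 0 · PE1,0: acc=0; fwd→0 fwd↓0
  step 0 · PE1,1: acc=0; fwd→0 fwd↓0
  step 1 · PE0,1: acc=10; fwd→5 fwd↓2
  step 1 · PE1,0: acc=45; fwd→5 fwd↓9
  step 1 · PE1,1: acc=0; fwd→0 fwd↓0
  step 2 · PE0,1: acc=13; fwd→3 fwd↓1
  step 2 · PE1,0: acc=63; fwd→3 fwd↓6
  step 2 · PE1,1: acc=10; fwd→5 fwd↓2
  step 3 · PE0,1: acc=69; fwd→7 fwd↓8
  step 3 · PE1,0: acc=68; fwd→5 fwd↓1
  step 3 · PE1,1: acc=13; fwd→3 fwd↓1
  step 4 · PE0,1: acc=69; fwd→0 fwd↓0
  step 4 · PE1,0: acc=68; fwd→0 fwd↓0
  step 4 · PE1,1: acc=53; fwd→5 fwd↓8

PE[1][1].acc = 53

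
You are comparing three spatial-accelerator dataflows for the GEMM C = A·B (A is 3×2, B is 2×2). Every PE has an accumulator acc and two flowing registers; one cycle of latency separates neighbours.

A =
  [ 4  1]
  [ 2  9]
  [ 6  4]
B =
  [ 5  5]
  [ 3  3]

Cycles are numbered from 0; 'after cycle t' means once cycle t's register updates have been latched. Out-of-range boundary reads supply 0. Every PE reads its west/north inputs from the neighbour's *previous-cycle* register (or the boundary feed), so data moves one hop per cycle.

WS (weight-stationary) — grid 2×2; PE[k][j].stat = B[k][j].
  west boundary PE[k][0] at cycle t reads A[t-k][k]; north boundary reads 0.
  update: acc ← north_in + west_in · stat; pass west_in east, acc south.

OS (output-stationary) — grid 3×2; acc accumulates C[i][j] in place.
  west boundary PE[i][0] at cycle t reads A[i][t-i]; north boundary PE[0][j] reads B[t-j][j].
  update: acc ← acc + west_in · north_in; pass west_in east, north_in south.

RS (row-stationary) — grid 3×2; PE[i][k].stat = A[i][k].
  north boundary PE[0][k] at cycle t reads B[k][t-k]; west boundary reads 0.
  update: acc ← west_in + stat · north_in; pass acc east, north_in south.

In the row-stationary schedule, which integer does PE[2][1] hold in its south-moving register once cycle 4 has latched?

register = 3

RS 3×2: PE[2][1] cycle-by-cycle (with neighbour feeds):
  c0 r1c1: 0 / 0 / 0
  c0 r2c0: 0 / 0 / 0
  c0 r2c1: 0 / 0 / 0
  c1 r1c1: 0 / 0 / 0
  c1 r2c0: 0 / 0 / 0
  c1 r2c1: 0 / 0 / 0
  c2 r1c1: 37 / 37 / 3
  c2 r2c0: 30 / 30 / 5
  c2 r2c1: 0 / 0 / 0
  c3 r1c1: 37 / 37 / 3
  c3 r2c0: 30 / 30 / 5
  c3 r2c1: 42 / 42 / 3
  c4 r1c1: 0 / 0 / 0
  c4 r2c0: 0 / 0 / 0
  c4 r2c1: 42 / 42 / 3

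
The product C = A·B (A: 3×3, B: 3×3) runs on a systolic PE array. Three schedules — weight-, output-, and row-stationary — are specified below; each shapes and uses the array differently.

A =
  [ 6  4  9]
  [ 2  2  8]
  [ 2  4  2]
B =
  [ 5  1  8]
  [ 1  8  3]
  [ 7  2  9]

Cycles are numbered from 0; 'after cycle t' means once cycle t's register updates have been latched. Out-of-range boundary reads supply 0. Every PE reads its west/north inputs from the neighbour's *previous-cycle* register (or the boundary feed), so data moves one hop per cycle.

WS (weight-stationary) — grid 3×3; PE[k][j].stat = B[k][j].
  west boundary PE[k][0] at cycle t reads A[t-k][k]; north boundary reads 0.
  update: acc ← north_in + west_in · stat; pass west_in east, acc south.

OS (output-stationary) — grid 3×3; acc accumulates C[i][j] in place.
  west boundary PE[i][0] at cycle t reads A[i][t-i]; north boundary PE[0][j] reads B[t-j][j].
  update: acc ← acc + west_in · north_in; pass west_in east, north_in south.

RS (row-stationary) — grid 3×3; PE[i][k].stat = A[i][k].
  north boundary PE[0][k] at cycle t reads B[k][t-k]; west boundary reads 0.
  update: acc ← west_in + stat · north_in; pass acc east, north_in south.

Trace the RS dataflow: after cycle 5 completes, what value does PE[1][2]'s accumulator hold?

PE[1][2].acc = 94

Tracing RS — 3×3 array, target PE[1][2]:
  0: (0,2).acc=0  regs=<0,0>
  0: (1,1).acc=0  regs=<0,0>
  0: (1,2).acc=0  regs=<0,0>
  1: (0,2).acc=0  regs=<0,0>
  1: (1,1).acc=0  regs=<0,0>
  1: (1,2).acc=0  regs=<0,0>
  2: (0,2).acc=97  regs=<97,7>
  2: (1,1).acc=12  regs=<12,1>
  2: (1,2).acc=0  regs=<0,0>
  3: (0,2).acc=56  regs=<56,2>
  3: (1,1).acc=18  regs=<18,8>
  3: (1,2).acc=68  regs=<68,7>
  4: (0,2).acc=141  regs=<141,9>
  4: (1,1).acc=22  regs=<22,3>
  4: (1,2).acc=34  regs=<34,2>
  5: (0,2).acc=0  regs=<0,0>
  5: (1,1).acc=0  regs=<0,0>
  5: (1,2).acc=94  regs=<94,9>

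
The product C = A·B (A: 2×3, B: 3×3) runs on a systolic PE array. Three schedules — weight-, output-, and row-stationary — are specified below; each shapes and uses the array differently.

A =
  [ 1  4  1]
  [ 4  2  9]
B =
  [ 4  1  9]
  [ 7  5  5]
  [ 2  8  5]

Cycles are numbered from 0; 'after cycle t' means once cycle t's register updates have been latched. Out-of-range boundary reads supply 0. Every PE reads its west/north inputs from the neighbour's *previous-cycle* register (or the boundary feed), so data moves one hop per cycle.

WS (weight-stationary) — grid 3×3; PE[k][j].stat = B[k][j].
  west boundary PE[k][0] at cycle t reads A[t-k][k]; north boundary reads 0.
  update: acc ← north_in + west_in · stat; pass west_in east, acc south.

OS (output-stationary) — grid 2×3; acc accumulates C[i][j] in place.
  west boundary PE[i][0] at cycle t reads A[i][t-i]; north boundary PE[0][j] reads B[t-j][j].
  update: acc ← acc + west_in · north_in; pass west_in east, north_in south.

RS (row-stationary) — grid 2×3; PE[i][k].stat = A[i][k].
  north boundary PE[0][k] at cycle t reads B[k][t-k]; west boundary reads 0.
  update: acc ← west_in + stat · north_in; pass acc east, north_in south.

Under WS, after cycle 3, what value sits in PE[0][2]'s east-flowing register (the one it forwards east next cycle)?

register = 4

Tracing WS — 3×3 array, target PE[0][2]:
  c0 r0c1: 0 / 0 / 0
  c0 r0c2: 0 / 0 / 0
  c1 r0c1: 1 / 1 / 1
  c1 r0c2: 0 / 0 / 0
  c2 r0c1: 4 / 4 / 4
  c2 r0c2: 9 / 1 / 9
  c3 r0c1: 0 / 0 / 0
  c3 r0c2: 36 / 4 / 36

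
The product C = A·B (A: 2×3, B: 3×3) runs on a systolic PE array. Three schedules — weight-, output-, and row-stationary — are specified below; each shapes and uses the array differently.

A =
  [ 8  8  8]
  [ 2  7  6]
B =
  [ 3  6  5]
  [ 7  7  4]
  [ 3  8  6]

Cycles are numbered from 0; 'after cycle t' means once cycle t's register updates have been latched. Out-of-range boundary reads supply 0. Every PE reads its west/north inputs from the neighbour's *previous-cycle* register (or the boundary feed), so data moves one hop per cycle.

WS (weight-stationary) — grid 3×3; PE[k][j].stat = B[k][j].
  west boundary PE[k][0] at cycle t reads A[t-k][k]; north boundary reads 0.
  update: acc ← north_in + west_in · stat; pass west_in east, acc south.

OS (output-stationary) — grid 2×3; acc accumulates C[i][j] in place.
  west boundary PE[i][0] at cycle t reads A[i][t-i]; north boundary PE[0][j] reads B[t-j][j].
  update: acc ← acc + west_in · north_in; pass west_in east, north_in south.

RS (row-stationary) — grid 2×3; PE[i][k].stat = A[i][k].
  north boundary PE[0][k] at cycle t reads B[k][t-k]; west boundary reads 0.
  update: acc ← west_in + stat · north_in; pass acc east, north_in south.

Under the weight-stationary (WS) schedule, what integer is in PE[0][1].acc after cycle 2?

PE[0][1].acc = 12

WS (3×3). Following PE[0][1] plus its west/north inputs:
  @0  [0,0]  acc 24  |  →8  ↓24
  @0  [0,1]  acc 0  |  →0  ↓0
  @1  [0,0]  acc 6  |  →2  ↓6
  @1  [0,1]  acc 48  |  →8  ↓48
  @2  [0,0]  acc 0  |  →0  ↓0
  @2  [0,1]  acc 12  |  →2  ↓12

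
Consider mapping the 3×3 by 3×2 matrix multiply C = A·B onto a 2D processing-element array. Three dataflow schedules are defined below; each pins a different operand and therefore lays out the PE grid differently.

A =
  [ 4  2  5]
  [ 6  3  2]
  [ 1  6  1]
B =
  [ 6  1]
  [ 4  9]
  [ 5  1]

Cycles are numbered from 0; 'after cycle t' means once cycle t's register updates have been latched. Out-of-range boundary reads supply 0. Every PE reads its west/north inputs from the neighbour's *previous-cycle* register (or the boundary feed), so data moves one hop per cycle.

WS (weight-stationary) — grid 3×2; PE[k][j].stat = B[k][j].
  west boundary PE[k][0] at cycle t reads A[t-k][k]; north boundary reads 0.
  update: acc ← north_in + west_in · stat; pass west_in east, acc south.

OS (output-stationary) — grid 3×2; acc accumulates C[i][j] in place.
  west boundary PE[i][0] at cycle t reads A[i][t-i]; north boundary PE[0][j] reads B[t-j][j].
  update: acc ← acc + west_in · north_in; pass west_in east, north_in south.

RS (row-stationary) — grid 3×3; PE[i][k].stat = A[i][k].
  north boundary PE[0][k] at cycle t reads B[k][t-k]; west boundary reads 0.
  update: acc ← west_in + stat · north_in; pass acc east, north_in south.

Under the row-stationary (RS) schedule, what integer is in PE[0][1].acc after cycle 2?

RS on a 3×3 grid — tracing PE[0][1] and its feeders:
  t=0 PE[0][0]: acc=24 h=24 v=6
  t=0 PE[0][1]: acc=0 h=0 v=0
  t=1 PE[0][0]: acc=4 h=4 v=1
  t=1 PE[0][1]: acc=32 h=32 v=4
  t=2 PE[0][0]: acc=0 h=0 v=0
  t=2 PE[0][1]: acc=22 h=22 v=9

PE[0][1].acc = 22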